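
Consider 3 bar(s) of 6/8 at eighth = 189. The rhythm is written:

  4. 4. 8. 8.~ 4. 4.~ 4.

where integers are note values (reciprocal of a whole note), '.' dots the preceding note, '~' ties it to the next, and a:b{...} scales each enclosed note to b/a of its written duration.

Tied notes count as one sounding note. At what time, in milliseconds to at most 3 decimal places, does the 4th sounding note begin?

note 4 onset = 15/2b = 2380.952ms

1. 0.0ms @ 0 + 952.381ms (3)
2. 952.381ms @ 3 + 952.381ms (3)
3. 1904.762ms @ 6 + 476.19ms (3/2)
4. 2380.952ms @ 15/2 + 1428.571ms (9/2)
5. 3809.524ms @ 12 + 1904.762ms (6)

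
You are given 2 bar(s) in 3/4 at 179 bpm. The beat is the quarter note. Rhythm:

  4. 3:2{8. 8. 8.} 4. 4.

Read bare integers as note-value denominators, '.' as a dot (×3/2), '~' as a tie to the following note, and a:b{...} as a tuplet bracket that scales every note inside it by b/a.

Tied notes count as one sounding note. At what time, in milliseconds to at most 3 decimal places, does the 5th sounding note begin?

note 5 onset = 3b = 1005.587ms

1. 0.0ms @ 0 + 502.793ms (3/2)
2. 502.793ms @ 3/2 + 167.598ms (1/2)
3. 670.391ms @ 2 + 167.598ms (1/2)
4. 837.989ms @ 5/2 + 167.598ms (1/2)
5. 1005.587ms @ 3 + 502.793ms (3/2)
6. 1508.38ms @ 9/2 + 502.793ms (3/2)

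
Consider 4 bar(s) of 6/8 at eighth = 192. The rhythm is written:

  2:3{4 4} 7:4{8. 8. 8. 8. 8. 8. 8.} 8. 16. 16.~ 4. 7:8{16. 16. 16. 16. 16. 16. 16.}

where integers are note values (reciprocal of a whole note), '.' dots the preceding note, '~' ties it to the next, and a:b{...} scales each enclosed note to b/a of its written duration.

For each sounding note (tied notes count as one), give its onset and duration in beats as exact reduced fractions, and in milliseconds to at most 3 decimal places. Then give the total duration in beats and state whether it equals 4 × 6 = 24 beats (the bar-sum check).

1) 0.0ms=0b +937.5ms=3b
2) 937.5ms=3b +937.5ms=3b
3) 1875.0ms=6b +267.857ms=6/7b
4) 2142.857ms=48/7b +267.857ms=6/7b
5) 2410.714ms=54/7b +267.857ms=6/7b
6) 2678.571ms=60/7b +267.857ms=6/7b
7) 2946.429ms=66/7b +267.857ms=6/7b
8) 3214.286ms=72/7b +267.857ms=6/7b
9) 3482.143ms=78/7b +267.857ms=6/7b
10) 3750.0ms=12b +468.75ms=3/2b
11) 4218.75ms=27/2b +234.375ms=3/4b
12) 4453.125ms=57/4b +1171.875ms=15/4b
13) 5625.0ms=18b +267.857ms=6/7b
14) 5892.857ms=132/7b +267.857ms=6/7b
15) 6160.714ms=138/7b +267.857ms=6/7b
16) 6428.571ms=144/7b +267.857ms=6/7b
17) 6696.429ms=150/7b +267.857ms=6/7b
18) 6964.286ms=156/7b +267.857ms=6/7b
19) 7232.143ms=162/7b +267.857ms=6/7b
Σ=24b of 24 (192bpm 6/8) — PASS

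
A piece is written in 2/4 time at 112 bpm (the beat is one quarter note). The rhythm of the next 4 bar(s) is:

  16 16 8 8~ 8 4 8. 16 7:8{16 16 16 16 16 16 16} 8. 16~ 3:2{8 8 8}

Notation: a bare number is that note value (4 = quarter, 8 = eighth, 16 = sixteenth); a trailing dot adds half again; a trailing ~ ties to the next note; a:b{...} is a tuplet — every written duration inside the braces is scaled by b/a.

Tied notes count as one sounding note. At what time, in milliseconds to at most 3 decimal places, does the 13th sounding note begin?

1. 0.0ms @ 0 + 133.929ms (1/4)
2. 133.929ms @ 1/4 + 133.929ms (1/4)
3. 267.857ms @ 1/2 + 267.857ms (1/2)
4. 535.714ms @ 1 + 535.714ms (1)
5. 1071.429ms @ 2 + 535.714ms (1)
6. 1607.143ms @ 3 + 401.786ms (3/4)
7. 2008.929ms @ 15/4 + 133.929ms (1/4)
8. 2142.857ms @ 4 + 153.061ms (2/7)
9. 2295.918ms @ 30/7 + 153.061ms (2/7)
10. 2448.98ms @ 32/7 + 153.061ms (2/7)
11. 2602.041ms @ 34/7 + 153.061ms (2/7)
12. 2755.102ms @ 36/7 + 153.061ms (2/7)
13. 2908.163ms @ 38/7 + 153.061ms (2/7)
14. 3061.224ms @ 40/7 + 153.061ms (2/7)
15. 3214.286ms @ 6 + 401.786ms (3/4)
16. 3616.071ms @ 27/4 + 312.5ms (7/12)
17. 3928.571ms @ 22/3 + 178.571ms (1/3)
18. 4107.143ms @ 23/3 + 178.571ms (1/3)

note 13 onset = 38/7b = 2908.163ms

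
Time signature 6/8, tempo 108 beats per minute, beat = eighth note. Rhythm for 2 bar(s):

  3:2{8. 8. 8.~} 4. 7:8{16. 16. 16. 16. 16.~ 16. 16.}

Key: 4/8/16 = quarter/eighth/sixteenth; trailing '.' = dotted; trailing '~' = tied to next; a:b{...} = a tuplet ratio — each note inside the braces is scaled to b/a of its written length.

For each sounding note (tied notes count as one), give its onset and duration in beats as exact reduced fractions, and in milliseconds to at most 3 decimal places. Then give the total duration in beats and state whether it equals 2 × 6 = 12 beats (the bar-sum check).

1) 0.0ms=0b +555.556ms=1b
2) 555.556ms=1b +555.556ms=1b
3) 1111.111ms=2b +2222.222ms=4b
4) 3333.333ms=6b +476.19ms=6/7b
5) 3809.524ms=48/7b +476.19ms=6/7b
6) 4285.714ms=54/7b +476.19ms=6/7b
7) 4761.905ms=60/7b +476.19ms=6/7b
8) 5238.095ms=66/7b +952.381ms=12/7b
9) 6190.476ms=78/7b +476.19ms=6/7b
Σ=12b of 12 (108bpm 6/8) — PASS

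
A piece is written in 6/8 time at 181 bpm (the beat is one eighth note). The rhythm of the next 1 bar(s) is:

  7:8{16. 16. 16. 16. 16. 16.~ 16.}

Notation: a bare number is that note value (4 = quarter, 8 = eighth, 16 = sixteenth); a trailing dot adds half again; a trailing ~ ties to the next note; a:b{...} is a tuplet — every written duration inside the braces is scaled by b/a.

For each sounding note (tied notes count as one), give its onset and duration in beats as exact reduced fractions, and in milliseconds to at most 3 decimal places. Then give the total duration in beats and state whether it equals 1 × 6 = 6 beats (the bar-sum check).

1) 0.0ms=0b +284.136ms=6/7b
2) 284.136ms=6/7b +284.136ms=6/7b
3) 568.272ms=12/7b +284.136ms=6/7b
4) 852.407ms=18/7b +284.136ms=6/7b
5) 1136.543ms=24/7b +284.136ms=6/7b
6) 1420.679ms=30/7b +568.272ms=12/7b
Σ=6b of 6 (181bpm 6/8) — PASS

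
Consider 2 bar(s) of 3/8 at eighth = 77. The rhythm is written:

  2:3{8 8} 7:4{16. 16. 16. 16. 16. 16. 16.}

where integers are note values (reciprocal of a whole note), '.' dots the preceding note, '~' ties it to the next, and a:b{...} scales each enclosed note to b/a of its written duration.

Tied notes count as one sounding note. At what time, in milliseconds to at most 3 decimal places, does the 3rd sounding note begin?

note 3 onset = 3b = 2337.662ms

1. 0.0ms @ 0 + 1168.831ms (3/2)
2. 1168.831ms @ 3/2 + 1168.831ms (3/2)
3. 2337.662ms @ 3 + 333.952ms (3/7)
4. 2671.614ms @ 24/7 + 333.952ms (3/7)
5. 3005.566ms @ 27/7 + 333.952ms (3/7)
6. 3339.518ms @ 30/7 + 333.952ms (3/7)
7. 3673.469ms @ 33/7 + 333.952ms (3/7)
8. 4007.421ms @ 36/7 + 333.952ms (3/7)
9. 4341.373ms @ 39/7 + 333.952ms (3/7)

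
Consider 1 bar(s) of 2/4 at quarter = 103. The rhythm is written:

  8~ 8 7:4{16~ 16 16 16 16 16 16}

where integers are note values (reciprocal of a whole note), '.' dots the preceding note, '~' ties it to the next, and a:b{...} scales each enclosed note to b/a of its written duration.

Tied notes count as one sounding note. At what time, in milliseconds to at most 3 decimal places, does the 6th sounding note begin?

1. 0.0ms @ 0 + 582.524ms (1)
2. 582.524ms @ 1 + 166.436ms (2/7)
3. 748.96ms @ 9/7 + 83.218ms (1/7)
4. 832.178ms @ 10/7 + 83.218ms (1/7)
5. 915.395ms @ 11/7 + 83.218ms (1/7)
6. 998.613ms @ 12/7 + 83.218ms (1/7)
7. 1081.831ms @ 13/7 + 83.218ms (1/7)

note 6 onset = 12/7b = 998.613ms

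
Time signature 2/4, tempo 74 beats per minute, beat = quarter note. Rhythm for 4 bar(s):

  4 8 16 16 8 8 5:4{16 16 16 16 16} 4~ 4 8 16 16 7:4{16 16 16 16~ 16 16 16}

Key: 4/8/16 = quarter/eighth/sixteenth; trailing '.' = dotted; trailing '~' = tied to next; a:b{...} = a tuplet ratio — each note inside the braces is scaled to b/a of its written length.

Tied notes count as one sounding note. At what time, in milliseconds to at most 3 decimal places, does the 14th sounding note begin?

note 14 onset = 13/2b = 5270.27ms

1. 0.0ms @ 0 + 810.811ms (1)
2. 810.811ms @ 1 + 405.405ms (1/2)
3. 1216.216ms @ 3/2 + 202.703ms (1/4)
4. 1418.919ms @ 7/4 + 202.703ms (1/4)
5. 1621.622ms @ 2 + 405.405ms (1/2)
6. 2027.027ms @ 5/2 + 405.405ms (1/2)
7. 2432.432ms @ 3 + 162.162ms (1/5)
8. 2594.595ms @ 16/5 + 162.162ms (1/5)
9. 2756.757ms @ 17/5 + 162.162ms (1/5)
10. 2918.919ms @ 18/5 + 162.162ms (1/5)
11. 3081.081ms @ 19/5 + 162.162ms (1/5)
12. 3243.243ms @ 4 + 1621.622ms (2)
13. 4864.865ms @ 6 + 405.405ms (1/2)
14. 5270.27ms @ 13/2 + 202.703ms (1/4)
15. 5472.973ms @ 27/4 + 202.703ms (1/4)
16. 5675.676ms @ 7 + 115.83ms (1/7)
17. 5791.506ms @ 50/7 + 115.83ms (1/7)
18. 5907.336ms @ 51/7 + 115.83ms (1/7)
19. 6023.166ms @ 52/7 + 231.66ms (2/7)
20. 6254.826ms @ 54/7 + 115.83ms (1/7)
21. 6370.656ms @ 55/7 + 115.83ms (1/7)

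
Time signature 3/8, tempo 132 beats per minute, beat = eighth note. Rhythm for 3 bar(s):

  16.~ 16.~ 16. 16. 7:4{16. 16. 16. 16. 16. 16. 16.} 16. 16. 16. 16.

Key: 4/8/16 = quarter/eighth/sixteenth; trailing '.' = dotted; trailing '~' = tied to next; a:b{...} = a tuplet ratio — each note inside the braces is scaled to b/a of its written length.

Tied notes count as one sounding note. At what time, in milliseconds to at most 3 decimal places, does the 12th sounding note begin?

note 12 onset = 15/2b = 3409.091ms

1. 0.0ms @ 0 + 1022.727ms (9/4)
2. 1022.727ms @ 9/4 + 340.909ms (3/4)
3. 1363.636ms @ 3 + 194.805ms (3/7)
4. 1558.442ms @ 24/7 + 194.805ms (3/7)
5. 1753.247ms @ 27/7 + 194.805ms (3/7)
6. 1948.052ms @ 30/7 + 194.805ms (3/7)
7. 2142.857ms @ 33/7 + 194.805ms (3/7)
8. 2337.662ms @ 36/7 + 194.805ms (3/7)
9. 2532.468ms @ 39/7 + 194.805ms (3/7)
10. 2727.273ms @ 6 + 340.909ms (3/4)
11. 3068.182ms @ 27/4 + 340.909ms (3/4)
12. 3409.091ms @ 15/2 + 340.909ms (3/4)
13. 3750.0ms @ 33/4 + 340.909ms (3/4)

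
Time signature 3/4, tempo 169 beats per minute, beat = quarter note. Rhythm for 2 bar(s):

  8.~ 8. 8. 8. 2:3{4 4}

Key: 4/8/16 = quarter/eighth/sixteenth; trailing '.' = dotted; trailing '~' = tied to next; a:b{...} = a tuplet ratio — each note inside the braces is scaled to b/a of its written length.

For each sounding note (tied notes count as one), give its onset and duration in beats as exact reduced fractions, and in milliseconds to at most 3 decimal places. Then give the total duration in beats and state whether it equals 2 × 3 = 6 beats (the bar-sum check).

1) 0.0ms=0b +532.544ms=3/2b
2) 532.544ms=3/2b +266.272ms=3/4b
3) 798.817ms=9/4b +266.272ms=3/4b
4) 1065.089ms=3b +532.544ms=3/2b
5) 1597.633ms=9/2b +532.544ms=3/2b
Σ=6b of 6 (169bpm 3/4) — PASS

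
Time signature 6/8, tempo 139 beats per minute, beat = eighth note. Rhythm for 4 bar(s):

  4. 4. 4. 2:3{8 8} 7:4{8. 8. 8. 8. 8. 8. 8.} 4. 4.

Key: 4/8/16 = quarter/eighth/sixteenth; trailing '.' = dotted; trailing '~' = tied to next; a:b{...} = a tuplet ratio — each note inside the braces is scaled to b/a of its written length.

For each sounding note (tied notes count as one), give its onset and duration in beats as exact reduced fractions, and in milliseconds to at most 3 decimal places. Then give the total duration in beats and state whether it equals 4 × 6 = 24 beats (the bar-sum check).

1) 0.0ms=0b +1294.964ms=3b
2) 1294.964ms=3b +1294.964ms=3b
3) 2589.928ms=6b +1294.964ms=3b
4) 3884.892ms=9b +647.482ms=3/2b
5) 4532.374ms=21/2b +647.482ms=3/2b
6) 5179.856ms=12b +369.99ms=6/7b
7) 5549.846ms=90/7b +369.99ms=6/7b
8) 5919.836ms=96/7b +369.99ms=6/7b
9) 6289.825ms=102/7b +369.99ms=6/7b
10) 6659.815ms=108/7b +369.99ms=6/7b
11) 7029.805ms=114/7b +369.99ms=6/7b
12) 7399.794ms=120/7b +369.99ms=6/7b
13) 7769.784ms=18b +1294.964ms=3b
14) 9064.748ms=21b +1294.964ms=3b
Σ=24b of 24 (139bpm 6/8) — PASS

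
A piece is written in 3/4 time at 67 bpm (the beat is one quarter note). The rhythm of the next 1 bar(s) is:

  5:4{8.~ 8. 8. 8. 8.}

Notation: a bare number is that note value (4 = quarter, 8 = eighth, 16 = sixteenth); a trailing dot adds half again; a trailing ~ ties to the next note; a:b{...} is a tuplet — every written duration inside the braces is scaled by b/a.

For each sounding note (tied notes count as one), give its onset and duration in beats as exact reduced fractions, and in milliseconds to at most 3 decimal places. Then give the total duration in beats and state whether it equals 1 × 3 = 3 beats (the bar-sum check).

1) 0.0ms=0b +1074.627ms=6/5b
2) 1074.627ms=6/5b +537.313ms=3/5b
3) 1611.94ms=9/5b +537.313ms=3/5b
4) 2149.254ms=12/5b +537.313ms=3/5b
Σ=3b of 3 (67bpm 3/4) — PASS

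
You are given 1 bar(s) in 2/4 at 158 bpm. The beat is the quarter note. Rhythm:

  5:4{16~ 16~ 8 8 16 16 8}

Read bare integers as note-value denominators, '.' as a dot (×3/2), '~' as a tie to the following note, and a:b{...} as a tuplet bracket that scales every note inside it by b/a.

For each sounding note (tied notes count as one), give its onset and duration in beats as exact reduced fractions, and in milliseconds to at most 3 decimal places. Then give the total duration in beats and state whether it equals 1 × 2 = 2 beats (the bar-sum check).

1) 0.0ms=0b +303.797ms=4/5b
2) 303.797ms=4/5b +151.899ms=2/5b
3) 455.696ms=6/5b +75.949ms=1/5b
4) 531.646ms=7/5b +75.949ms=1/5b
5) 607.595ms=8/5b +151.899ms=2/5b
Σ=2b of 2 (158bpm 2/4) — PASS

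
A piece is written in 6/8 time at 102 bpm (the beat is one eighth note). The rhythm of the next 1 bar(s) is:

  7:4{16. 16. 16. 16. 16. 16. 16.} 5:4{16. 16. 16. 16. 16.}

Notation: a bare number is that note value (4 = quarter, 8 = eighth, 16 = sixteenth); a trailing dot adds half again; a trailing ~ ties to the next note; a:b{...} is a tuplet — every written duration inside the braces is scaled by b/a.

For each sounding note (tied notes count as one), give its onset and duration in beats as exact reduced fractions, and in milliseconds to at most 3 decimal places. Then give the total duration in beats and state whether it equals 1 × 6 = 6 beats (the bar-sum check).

1) 0.0ms=0b +252.101ms=3/7b
2) 252.101ms=3/7b +252.101ms=3/7b
3) 504.202ms=6/7b +252.101ms=3/7b
4) 756.303ms=9/7b +252.101ms=3/7b
5) 1008.403ms=12/7b +252.101ms=3/7b
6) 1260.504ms=15/7b +252.101ms=3/7b
7) 1512.605ms=18/7b +252.101ms=3/7b
8) 1764.706ms=3b +352.941ms=3/5b
9) 2117.647ms=18/5b +352.941ms=3/5b
10) 2470.588ms=21/5b +352.941ms=3/5b
11) 2823.529ms=24/5b +352.941ms=3/5b
12) 3176.471ms=27/5b +352.941ms=3/5b
Σ=6b of 6 (102bpm 6/8) — PASS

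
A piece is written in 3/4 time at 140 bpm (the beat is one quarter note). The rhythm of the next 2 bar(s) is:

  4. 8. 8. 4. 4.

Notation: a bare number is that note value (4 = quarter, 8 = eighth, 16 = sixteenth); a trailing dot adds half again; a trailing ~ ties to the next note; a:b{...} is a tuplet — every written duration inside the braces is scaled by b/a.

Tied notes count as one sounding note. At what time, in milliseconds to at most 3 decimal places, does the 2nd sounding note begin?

note 2 onset = 3/2b = 642.857ms

1. 0.0ms @ 0 + 642.857ms (3/2)
2. 642.857ms @ 3/2 + 321.429ms (3/4)
3. 964.286ms @ 9/4 + 321.429ms (3/4)
4. 1285.714ms @ 3 + 642.857ms (3/2)
5. 1928.571ms @ 9/2 + 642.857ms (3/2)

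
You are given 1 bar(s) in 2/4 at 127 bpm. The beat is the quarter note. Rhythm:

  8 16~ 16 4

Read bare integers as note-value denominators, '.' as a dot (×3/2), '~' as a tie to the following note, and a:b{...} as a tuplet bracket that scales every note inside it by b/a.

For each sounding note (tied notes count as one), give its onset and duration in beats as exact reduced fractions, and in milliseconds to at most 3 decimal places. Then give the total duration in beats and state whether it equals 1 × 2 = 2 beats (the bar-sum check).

1) 0.0ms=0b +236.22ms=1/2b
2) 236.22ms=1/2b +236.22ms=1/2b
3) 472.441ms=1b +472.441ms=1b
Σ=2b of 2 (127bpm 2/4) — PASS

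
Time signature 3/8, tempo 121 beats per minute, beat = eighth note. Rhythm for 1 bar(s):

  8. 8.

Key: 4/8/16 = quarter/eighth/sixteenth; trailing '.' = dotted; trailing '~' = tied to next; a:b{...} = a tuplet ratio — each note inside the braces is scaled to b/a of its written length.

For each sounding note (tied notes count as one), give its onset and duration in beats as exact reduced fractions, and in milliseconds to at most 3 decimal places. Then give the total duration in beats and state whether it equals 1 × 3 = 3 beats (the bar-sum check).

1) 0.0ms=0b +743.802ms=3/2b
2) 743.802ms=3/2b +743.802ms=3/2b
Σ=3b of 3 (121bpm 3/8) — PASS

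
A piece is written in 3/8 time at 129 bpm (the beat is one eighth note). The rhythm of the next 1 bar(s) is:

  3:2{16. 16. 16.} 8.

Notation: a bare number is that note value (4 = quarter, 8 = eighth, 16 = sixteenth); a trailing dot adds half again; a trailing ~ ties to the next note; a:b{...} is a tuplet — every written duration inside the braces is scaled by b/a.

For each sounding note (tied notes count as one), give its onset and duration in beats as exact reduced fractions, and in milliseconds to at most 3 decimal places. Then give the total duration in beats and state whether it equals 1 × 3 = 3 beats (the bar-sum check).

1) 0.0ms=0b +232.558ms=1/2b
2) 232.558ms=1/2b +232.558ms=1/2b
3) 465.116ms=1b +232.558ms=1/2b
4) 697.674ms=3/2b +697.674ms=3/2b
Σ=3b of 3 (129bpm 3/8) — PASS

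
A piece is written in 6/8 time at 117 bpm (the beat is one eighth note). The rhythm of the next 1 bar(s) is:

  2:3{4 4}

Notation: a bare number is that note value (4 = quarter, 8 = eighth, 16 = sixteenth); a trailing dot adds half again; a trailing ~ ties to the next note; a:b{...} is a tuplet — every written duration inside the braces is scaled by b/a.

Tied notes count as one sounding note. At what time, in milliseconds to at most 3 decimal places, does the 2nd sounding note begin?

1. 0.0ms @ 0 + 1538.462ms (3)
2. 1538.462ms @ 3 + 1538.462ms (3)

note 2 onset = 3b = 1538.462ms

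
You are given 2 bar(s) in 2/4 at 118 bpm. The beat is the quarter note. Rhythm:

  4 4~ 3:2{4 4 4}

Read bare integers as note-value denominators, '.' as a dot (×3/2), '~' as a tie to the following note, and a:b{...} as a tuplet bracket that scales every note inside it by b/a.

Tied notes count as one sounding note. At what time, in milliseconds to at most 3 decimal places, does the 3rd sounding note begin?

note 3 onset = 8/3b = 1355.932ms

1. 0.0ms @ 0 + 508.475ms (1)
2. 508.475ms @ 1 + 847.458ms (5/3)
3. 1355.932ms @ 8/3 + 338.983ms (2/3)
4. 1694.915ms @ 10/3 + 338.983ms (2/3)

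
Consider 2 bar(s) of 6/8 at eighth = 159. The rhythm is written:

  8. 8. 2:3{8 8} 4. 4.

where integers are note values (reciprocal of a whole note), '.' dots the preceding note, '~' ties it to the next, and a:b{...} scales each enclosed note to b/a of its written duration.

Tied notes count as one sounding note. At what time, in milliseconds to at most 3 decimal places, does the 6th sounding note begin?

1. 0.0ms @ 0 + 566.038ms (3/2)
2. 566.038ms @ 3/2 + 566.038ms (3/2)
3. 1132.075ms @ 3 + 566.038ms (3/2)
4. 1698.113ms @ 9/2 + 566.038ms (3/2)
5. 2264.151ms @ 6 + 1132.075ms (3)
6. 3396.226ms @ 9 + 1132.075ms (3)

note 6 onset = 9b = 3396.226ms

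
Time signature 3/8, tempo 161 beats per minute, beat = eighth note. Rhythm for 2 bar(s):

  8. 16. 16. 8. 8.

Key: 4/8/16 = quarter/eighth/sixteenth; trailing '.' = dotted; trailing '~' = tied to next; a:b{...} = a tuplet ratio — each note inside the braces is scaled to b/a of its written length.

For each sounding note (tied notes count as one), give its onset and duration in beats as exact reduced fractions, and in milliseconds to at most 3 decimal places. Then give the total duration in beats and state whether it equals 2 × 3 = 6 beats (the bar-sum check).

1) 0.0ms=0b +559.006ms=3/2b
2) 559.006ms=3/2b +279.503ms=3/4b
3) 838.509ms=9/4b +279.503ms=3/4b
4) 1118.012ms=3b +559.006ms=3/2b
5) 1677.019ms=9/2b +559.006ms=3/2b
Σ=6b of 6 (161bpm 3/8) — PASS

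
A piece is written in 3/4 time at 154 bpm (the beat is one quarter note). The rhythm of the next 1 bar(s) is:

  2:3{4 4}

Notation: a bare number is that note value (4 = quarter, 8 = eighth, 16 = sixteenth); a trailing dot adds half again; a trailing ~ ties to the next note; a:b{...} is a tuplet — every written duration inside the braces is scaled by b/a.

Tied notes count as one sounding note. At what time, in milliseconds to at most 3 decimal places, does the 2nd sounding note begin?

note 2 onset = 3/2b = 584.416ms

1. 0.0ms @ 0 + 584.416ms (3/2)
2. 584.416ms @ 3/2 + 584.416ms (3/2)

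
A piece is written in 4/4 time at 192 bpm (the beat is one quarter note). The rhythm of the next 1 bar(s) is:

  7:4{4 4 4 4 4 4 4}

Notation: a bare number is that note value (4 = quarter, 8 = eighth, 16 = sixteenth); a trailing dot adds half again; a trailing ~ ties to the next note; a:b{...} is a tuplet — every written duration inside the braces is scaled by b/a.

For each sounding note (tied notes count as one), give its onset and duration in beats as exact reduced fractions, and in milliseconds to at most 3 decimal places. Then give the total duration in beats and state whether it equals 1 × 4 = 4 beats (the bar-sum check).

1) 0.0ms=0b +178.571ms=4/7b
2) 178.571ms=4/7b +178.571ms=4/7b
3) 357.143ms=8/7b +178.571ms=4/7b
4) 535.714ms=12/7b +178.571ms=4/7b
5) 714.286ms=16/7b +178.571ms=4/7b
6) 892.857ms=20/7b +178.571ms=4/7b
7) 1071.429ms=24/7b +178.571ms=4/7b
Σ=4b of 4 (192bpm 4/4) — PASS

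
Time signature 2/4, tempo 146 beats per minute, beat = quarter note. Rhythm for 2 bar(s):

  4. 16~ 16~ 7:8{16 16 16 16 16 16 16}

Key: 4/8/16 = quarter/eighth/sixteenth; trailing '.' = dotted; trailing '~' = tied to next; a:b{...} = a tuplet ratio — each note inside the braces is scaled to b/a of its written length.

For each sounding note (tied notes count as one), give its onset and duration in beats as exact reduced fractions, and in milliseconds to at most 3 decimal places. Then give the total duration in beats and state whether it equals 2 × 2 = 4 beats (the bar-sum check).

1) 0.0ms=0b +616.438ms=3/2b
2) 616.438ms=3/2b +322.896ms=11/14b
3) 939.335ms=16/7b +117.417ms=2/7b
4) 1056.751ms=18/7b +117.417ms=2/7b
5) 1174.168ms=20/7b +117.417ms=2/7b
6) 1291.585ms=22/7b +117.417ms=2/7b
7) 1409.002ms=24/7b +117.417ms=2/7b
8) 1526.419ms=26/7b +117.417ms=2/7b
Σ=4b of 4 (146bpm 2/4) — PASS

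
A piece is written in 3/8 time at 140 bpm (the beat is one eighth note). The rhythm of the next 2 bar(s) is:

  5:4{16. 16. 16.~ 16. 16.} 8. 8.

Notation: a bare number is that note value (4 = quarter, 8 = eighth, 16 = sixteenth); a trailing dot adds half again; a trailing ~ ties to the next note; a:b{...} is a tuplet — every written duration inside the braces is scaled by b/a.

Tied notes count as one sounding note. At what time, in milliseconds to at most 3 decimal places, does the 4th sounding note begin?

1. 0.0ms @ 0 + 257.143ms (3/5)
2. 257.143ms @ 3/5 + 257.143ms (3/5)
3. 514.286ms @ 6/5 + 514.286ms (6/5)
4. 1028.571ms @ 12/5 + 257.143ms (3/5)
5. 1285.714ms @ 3 + 642.857ms (3/2)
6. 1928.571ms @ 9/2 + 642.857ms (3/2)

note 4 onset = 12/5b = 1028.571ms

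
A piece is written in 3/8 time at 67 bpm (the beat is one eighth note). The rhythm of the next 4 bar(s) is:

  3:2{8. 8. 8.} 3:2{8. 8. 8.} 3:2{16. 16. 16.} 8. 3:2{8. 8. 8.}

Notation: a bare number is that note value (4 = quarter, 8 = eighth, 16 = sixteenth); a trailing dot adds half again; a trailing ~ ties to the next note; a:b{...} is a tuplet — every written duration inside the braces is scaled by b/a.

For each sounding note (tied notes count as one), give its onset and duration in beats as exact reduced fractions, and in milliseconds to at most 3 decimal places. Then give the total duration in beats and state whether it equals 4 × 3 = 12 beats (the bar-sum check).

1) 0.0ms=0b +895.522ms=1b
2) 895.522ms=1b +895.522ms=1b
3) 1791.045ms=2b +895.522ms=1b
4) 2686.567ms=3b +895.522ms=1b
5) 3582.09ms=4b +895.522ms=1b
6) 4477.612ms=5b +895.522ms=1b
7) 5373.134ms=6b +447.761ms=1/2b
8) 5820.896ms=13/2b +447.761ms=1/2b
9) 6268.657ms=7b +447.761ms=1/2b
10) 6716.418ms=15/2b +1343.284ms=3/2b
11) 8059.701ms=9b +895.522ms=1b
12) 8955.224ms=10b +895.522ms=1b
13) 9850.746ms=11b +895.522ms=1b
Σ=12b of 12 (67bpm 3/8) — PASS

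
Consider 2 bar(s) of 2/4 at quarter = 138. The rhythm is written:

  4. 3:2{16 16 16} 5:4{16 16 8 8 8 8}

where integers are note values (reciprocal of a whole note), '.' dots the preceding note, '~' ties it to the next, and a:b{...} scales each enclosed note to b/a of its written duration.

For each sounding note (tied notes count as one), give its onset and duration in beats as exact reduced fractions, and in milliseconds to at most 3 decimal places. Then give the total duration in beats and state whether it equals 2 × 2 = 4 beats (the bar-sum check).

1) 0.0ms=0b +652.174ms=3/2b
2) 652.174ms=3/2b +72.464ms=1/6b
3) 724.638ms=5/3b +72.464ms=1/6b
4) 797.101ms=11/6b +72.464ms=1/6b
5) 869.565ms=2b +86.957ms=1/5b
6) 956.522ms=11/5b +86.957ms=1/5b
7) 1043.478ms=12/5b +173.913ms=2/5b
8) 1217.391ms=14/5b +173.913ms=2/5b
9) 1391.304ms=16/5b +173.913ms=2/5b
10) 1565.217ms=18/5b +173.913ms=2/5b
Σ=4b of 4 (138bpm 2/4) — PASS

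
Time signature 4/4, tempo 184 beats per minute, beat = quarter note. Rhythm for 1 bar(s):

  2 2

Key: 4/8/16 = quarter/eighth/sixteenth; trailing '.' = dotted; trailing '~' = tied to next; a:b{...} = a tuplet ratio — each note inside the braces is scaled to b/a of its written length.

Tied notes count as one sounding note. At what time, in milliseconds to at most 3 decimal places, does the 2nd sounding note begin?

1. 0.0ms @ 0 + 652.174ms (2)
2. 652.174ms @ 2 + 652.174ms (2)

note 2 onset = 2b = 652.174ms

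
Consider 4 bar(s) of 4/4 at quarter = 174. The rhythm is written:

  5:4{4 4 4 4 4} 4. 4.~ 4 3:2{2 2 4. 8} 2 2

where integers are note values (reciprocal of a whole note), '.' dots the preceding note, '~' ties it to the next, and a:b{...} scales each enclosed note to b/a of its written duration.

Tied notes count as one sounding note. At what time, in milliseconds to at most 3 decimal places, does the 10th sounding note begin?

note 10 onset = 32/3b = 3678.161ms

1. 0.0ms @ 0 + 275.862ms (4/5)
2. 275.862ms @ 4/5 + 275.862ms (4/5)
3. 551.724ms @ 8/5 + 275.862ms (4/5)
4. 827.586ms @ 12/5 + 275.862ms (4/5)
5. 1103.448ms @ 16/5 + 275.862ms (4/5)
6. 1379.31ms @ 4 + 517.241ms (3/2)
7. 1896.552ms @ 11/2 + 862.069ms (5/2)
8. 2758.621ms @ 8 + 459.77ms (4/3)
9. 3218.391ms @ 28/3 + 459.77ms (4/3)
10. 3678.161ms @ 32/3 + 344.828ms (1)
11. 4022.989ms @ 35/3 + 114.943ms (1/3)
12. 4137.931ms @ 12 + 689.655ms (2)
13. 4827.586ms @ 14 + 689.655ms (2)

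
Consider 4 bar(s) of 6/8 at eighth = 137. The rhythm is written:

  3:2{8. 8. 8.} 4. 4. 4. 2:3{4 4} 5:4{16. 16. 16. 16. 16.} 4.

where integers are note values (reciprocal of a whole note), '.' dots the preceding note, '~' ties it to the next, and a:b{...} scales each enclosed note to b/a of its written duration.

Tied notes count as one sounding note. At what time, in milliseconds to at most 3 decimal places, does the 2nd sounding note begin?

1. 0.0ms @ 0 + 437.956ms (1)
2. 437.956ms @ 1 + 437.956ms (1)
3. 875.912ms @ 2 + 437.956ms (1)
4. 1313.869ms @ 3 + 1313.869ms (3)
5. 2627.737ms @ 6 + 1313.869ms (3)
6. 3941.606ms @ 9 + 1313.869ms (3)
7. 5255.474ms @ 12 + 1313.869ms (3)
8. 6569.343ms @ 15 + 1313.869ms (3)
9. 7883.212ms @ 18 + 262.774ms (3/5)
10. 8145.985ms @ 93/5 + 262.774ms (3/5)
11. 8408.759ms @ 96/5 + 262.774ms (3/5)
12. 8671.533ms @ 99/5 + 262.774ms (3/5)
13. 8934.307ms @ 102/5 + 262.774ms (3/5)
14. 9197.08ms @ 21 + 1313.869ms (3)

note 2 onset = 1b = 437.956ms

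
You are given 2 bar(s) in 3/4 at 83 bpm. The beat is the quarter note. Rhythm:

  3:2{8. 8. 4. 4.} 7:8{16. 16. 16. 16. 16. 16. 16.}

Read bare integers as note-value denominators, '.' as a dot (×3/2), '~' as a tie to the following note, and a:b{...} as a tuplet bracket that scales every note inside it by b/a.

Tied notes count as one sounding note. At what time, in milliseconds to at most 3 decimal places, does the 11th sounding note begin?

note 11 onset = 39/7b = 4027.539ms

1. 0.0ms @ 0 + 361.446ms (1/2)
2. 361.446ms @ 1/2 + 361.446ms (1/2)
3. 722.892ms @ 1 + 722.892ms (1)
4. 1445.783ms @ 2 + 722.892ms (1)
5. 2168.675ms @ 3 + 309.811ms (3/7)
6. 2478.485ms @ 24/7 + 309.811ms (3/7)
7. 2788.296ms @ 27/7 + 309.811ms (3/7)
8. 3098.107ms @ 30/7 + 309.811ms (3/7)
9. 3407.917ms @ 33/7 + 309.811ms (3/7)
10. 3717.728ms @ 36/7 + 309.811ms (3/7)
11. 4027.539ms @ 39/7 + 309.811ms (3/7)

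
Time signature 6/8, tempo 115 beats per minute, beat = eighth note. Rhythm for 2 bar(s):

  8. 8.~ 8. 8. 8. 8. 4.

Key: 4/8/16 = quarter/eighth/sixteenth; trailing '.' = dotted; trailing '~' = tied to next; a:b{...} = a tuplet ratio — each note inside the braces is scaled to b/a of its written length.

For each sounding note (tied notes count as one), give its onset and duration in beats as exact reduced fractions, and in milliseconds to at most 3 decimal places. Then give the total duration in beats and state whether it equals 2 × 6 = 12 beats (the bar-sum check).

1) 0.0ms=0b +782.609ms=3/2b
2) 782.609ms=3/2b +1565.217ms=3b
3) 2347.826ms=9/2b +782.609ms=3/2b
4) 3130.435ms=6b +782.609ms=3/2b
5) 3913.043ms=15/2b +782.609ms=3/2b
6) 4695.652ms=9b +1565.217ms=3b
Σ=12b of 12 (115bpm 6/8) — PASS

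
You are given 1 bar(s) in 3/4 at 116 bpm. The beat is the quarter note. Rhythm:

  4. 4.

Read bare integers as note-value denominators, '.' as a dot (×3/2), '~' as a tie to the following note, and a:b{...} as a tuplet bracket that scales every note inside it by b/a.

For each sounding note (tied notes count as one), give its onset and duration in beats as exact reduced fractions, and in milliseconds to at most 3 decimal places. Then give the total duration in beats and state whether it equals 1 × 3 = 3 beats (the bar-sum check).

1) 0.0ms=0b +775.862ms=3/2b
2) 775.862ms=3/2b +775.862ms=3/2b
Σ=3b of 3 (116bpm 3/4) — PASS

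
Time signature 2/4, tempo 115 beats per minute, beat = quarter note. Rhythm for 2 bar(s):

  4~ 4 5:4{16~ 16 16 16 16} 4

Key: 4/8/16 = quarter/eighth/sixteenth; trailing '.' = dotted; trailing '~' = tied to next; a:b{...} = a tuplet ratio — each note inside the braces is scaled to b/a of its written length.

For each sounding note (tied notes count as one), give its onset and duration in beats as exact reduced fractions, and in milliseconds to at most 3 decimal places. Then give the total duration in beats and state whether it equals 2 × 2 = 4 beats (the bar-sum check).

1) 0.0ms=0b +1043.478ms=2b
2) 1043.478ms=2b +208.696ms=2/5b
3) 1252.174ms=12/5b +104.348ms=1/5b
4) 1356.522ms=13/5b +104.348ms=1/5b
5) 1460.87ms=14/5b +104.348ms=1/5b
6) 1565.217ms=3b +521.739ms=1b
Σ=4b of 4 (115bpm 2/4) — PASS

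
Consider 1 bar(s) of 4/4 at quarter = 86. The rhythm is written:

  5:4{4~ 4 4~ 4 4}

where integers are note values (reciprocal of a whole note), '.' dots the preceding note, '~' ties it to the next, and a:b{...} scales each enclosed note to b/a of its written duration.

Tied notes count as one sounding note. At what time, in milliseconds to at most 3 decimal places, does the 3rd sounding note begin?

note 3 onset = 16/5b = 2232.558ms

1. 0.0ms @ 0 + 1116.279ms (8/5)
2. 1116.279ms @ 8/5 + 1116.279ms (8/5)
3. 2232.558ms @ 16/5 + 558.14ms (4/5)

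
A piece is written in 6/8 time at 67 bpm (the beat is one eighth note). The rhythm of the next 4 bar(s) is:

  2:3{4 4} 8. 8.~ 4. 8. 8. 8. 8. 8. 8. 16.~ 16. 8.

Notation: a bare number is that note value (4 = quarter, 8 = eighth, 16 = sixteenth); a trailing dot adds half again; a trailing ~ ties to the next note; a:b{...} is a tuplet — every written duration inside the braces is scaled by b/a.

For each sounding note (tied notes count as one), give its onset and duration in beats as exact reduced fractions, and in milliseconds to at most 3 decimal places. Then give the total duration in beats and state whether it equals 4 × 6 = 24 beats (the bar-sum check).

1) 0.0ms=0b +2686.567ms=3b
2) 2686.567ms=3b +2686.567ms=3b
3) 5373.134ms=6b +1343.284ms=3/2b
4) 6716.418ms=15/2b +4029.851ms=9/2b
5) 10746.269ms=12b +1343.284ms=3/2b
6) 12089.552ms=27/2b +1343.284ms=3/2b
7) 13432.836ms=15b +1343.284ms=3/2b
8) 14776.119ms=33/2b +1343.284ms=3/2b
9) 16119.403ms=18b +1343.284ms=3/2b
10) 17462.687ms=39/2b +1343.284ms=3/2b
11) 18805.97ms=21b +1343.284ms=3/2b
12) 20149.254ms=45/2b +1343.284ms=3/2b
Σ=24b of 24 (67bpm 6/8) — PASS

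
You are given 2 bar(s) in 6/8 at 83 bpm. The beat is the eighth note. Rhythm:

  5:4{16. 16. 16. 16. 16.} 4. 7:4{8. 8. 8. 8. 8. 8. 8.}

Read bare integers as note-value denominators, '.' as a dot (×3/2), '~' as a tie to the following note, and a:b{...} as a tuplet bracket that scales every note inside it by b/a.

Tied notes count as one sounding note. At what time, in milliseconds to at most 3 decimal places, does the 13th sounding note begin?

1. 0.0ms @ 0 + 433.735ms (3/5)
2. 433.735ms @ 3/5 + 433.735ms (3/5)
3. 867.47ms @ 6/5 + 433.735ms (3/5)
4. 1301.205ms @ 9/5 + 433.735ms (3/5)
5. 1734.94ms @ 12/5 + 433.735ms (3/5)
6. 2168.675ms @ 3 + 2168.675ms (3)
7. 4337.349ms @ 6 + 619.621ms (6/7)
8. 4956.971ms @ 48/7 + 619.621ms (6/7)
9. 5576.592ms @ 54/7 + 619.621ms (6/7)
10. 6196.213ms @ 60/7 + 619.621ms (6/7)
11. 6815.835ms @ 66/7 + 619.621ms (6/7)
12. 7435.456ms @ 72/7 + 619.621ms (6/7)
13. 8055.077ms @ 78/7 + 619.621ms (6/7)

note 13 onset = 78/7b = 8055.077ms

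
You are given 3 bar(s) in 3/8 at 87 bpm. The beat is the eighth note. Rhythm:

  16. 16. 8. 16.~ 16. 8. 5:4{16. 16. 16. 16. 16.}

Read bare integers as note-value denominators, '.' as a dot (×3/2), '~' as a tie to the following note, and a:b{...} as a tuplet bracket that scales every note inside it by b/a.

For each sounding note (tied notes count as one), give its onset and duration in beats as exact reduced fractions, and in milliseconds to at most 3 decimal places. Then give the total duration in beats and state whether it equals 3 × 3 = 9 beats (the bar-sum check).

1) 0.0ms=0b +517.241ms=3/4b
2) 517.241ms=3/4b +517.241ms=3/4b
3) 1034.483ms=3/2b +1034.483ms=3/2b
4) 2068.966ms=3b +1034.483ms=3/2b
5) 3103.448ms=9/2b +1034.483ms=3/2b
6) 4137.931ms=6b +413.793ms=3/5b
7) 4551.724ms=33/5b +413.793ms=3/5b
8) 4965.517ms=36/5b +413.793ms=3/5b
9) 5379.31ms=39/5b +413.793ms=3/5b
10) 5793.103ms=42/5b +413.793ms=3/5b
Σ=9b of 9 (87bpm 3/8) — PASS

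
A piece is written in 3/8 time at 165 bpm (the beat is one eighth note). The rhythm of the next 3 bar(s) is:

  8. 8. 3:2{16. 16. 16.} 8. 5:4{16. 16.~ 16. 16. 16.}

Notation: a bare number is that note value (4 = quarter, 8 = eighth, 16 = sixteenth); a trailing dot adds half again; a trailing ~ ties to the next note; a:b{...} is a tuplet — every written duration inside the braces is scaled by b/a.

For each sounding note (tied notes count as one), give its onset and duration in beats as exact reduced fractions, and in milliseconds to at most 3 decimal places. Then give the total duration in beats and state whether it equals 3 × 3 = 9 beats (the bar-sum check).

1) 0.0ms=0b +545.455ms=3/2b
2) 545.455ms=3/2b +545.455ms=3/2b
3) 1090.909ms=3b +181.818ms=1/2b
4) 1272.727ms=7/2b +181.818ms=1/2b
5) 1454.545ms=4b +181.818ms=1/2b
6) 1636.364ms=9/2b +545.455ms=3/2b
7) 2181.818ms=6b +218.182ms=3/5b
8) 2400.0ms=33/5b +436.364ms=6/5b
9) 2836.364ms=39/5b +218.182ms=3/5b
10) 3054.545ms=42/5b +218.182ms=3/5b
Σ=9b of 9 (165bpm 3/8) — PASS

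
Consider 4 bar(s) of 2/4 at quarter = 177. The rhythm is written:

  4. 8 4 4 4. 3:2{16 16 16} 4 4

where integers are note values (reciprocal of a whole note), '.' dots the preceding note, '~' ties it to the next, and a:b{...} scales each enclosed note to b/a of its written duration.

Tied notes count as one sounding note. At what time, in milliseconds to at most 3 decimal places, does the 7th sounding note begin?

1. 0.0ms @ 0 + 508.475ms (3/2)
2. 508.475ms @ 3/2 + 169.492ms (1/2)
3. 677.966ms @ 2 + 338.983ms (1)
4. 1016.949ms @ 3 + 338.983ms (1)
5. 1355.932ms @ 4 + 508.475ms (3/2)
6. 1864.407ms @ 11/2 + 56.497ms (1/6)
7. 1920.904ms @ 17/3 + 56.497ms (1/6)
8. 1977.401ms @ 35/6 + 56.497ms (1/6)
9. 2033.898ms @ 6 + 338.983ms (1)
10. 2372.881ms @ 7 + 338.983ms (1)

note 7 onset = 17/3b = 1920.904ms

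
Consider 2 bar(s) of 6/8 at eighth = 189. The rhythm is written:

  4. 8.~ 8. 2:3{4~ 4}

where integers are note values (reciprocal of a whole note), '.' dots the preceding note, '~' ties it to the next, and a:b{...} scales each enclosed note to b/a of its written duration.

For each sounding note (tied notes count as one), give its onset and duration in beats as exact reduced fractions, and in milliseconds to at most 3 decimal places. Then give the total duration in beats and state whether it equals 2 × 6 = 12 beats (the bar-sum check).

1) 0.0ms=0b +952.381ms=3b
2) 952.381ms=3b +952.381ms=3b
3) 1904.762ms=6b +1904.762ms=6b
Σ=12b of 12 (189bpm 6/8) — PASS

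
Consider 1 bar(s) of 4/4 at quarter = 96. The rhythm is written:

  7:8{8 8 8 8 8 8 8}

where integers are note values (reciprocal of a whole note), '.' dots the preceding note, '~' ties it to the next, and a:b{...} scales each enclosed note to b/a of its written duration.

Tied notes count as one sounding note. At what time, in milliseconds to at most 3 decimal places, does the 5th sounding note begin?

note 5 onset = 16/7b = 1428.571ms

1. 0.0ms @ 0 + 357.143ms (4/7)
2. 357.143ms @ 4/7 + 357.143ms (4/7)
3. 714.286ms @ 8/7 + 357.143ms (4/7)
4. 1071.429ms @ 12/7 + 357.143ms (4/7)
5. 1428.571ms @ 16/7 + 357.143ms (4/7)
6. 1785.714ms @ 20/7 + 357.143ms (4/7)
7. 2142.857ms @ 24/7 + 357.143ms (4/7)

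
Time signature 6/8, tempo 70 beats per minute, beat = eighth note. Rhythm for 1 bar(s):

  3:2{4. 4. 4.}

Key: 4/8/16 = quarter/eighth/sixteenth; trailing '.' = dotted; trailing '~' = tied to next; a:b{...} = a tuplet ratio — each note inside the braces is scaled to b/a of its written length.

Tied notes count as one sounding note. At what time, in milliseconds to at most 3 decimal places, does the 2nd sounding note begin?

note 2 onset = 2b = 1714.286ms

1. 0.0ms @ 0 + 1714.286ms (2)
2. 1714.286ms @ 2 + 1714.286ms (2)
3. 3428.571ms @ 4 + 1714.286ms (2)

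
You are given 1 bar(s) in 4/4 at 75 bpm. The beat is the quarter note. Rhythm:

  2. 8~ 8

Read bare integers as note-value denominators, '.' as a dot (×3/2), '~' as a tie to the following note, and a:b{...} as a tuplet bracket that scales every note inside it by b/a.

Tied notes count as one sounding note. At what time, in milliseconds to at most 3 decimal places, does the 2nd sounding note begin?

note 2 onset = 3b = 2400.0ms

1. 0.0ms @ 0 + 2400.0ms (3)
2. 2400.0ms @ 3 + 800.0ms (1)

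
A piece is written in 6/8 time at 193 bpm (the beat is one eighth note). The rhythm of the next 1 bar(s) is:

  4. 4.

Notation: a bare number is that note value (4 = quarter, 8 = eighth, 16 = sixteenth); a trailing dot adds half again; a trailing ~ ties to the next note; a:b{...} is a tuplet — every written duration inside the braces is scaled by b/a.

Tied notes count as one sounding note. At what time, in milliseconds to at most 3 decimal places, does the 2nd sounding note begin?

note 2 onset = 3b = 932.642ms

1. 0.0ms @ 0 + 932.642ms (3)
2. 932.642ms @ 3 + 932.642ms (3)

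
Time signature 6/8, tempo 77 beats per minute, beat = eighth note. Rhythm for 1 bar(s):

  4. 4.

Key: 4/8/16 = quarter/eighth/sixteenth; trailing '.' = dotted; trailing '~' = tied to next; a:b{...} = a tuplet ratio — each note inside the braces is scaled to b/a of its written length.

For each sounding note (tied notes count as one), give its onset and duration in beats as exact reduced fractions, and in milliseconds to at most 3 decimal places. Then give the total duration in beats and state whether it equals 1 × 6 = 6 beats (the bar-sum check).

1) 0.0ms=0b +2337.662ms=3b
2) 2337.662ms=3b +2337.662ms=3b
Σ=6b of 6 (77bpm 6/8) — PASS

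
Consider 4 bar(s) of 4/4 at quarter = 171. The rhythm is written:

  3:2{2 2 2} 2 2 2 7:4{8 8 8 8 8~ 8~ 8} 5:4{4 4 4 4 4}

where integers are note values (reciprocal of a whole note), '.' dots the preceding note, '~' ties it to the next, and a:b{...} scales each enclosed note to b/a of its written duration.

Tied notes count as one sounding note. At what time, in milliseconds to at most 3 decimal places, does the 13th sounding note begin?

note 13 onset = 64/5b = 4491.228ms

1. 0.0ms @ 0 + 467.836ms (4/3)
2. 467.836ms @ 4/3 + 467.836ms (4/3)
3. 935.673ms @ 8/3 + 467.836ms (4/3)
4. 1403.509ms @ 4 + 701.754ms (2)
5. 2105.263ms @ 6 + 701.754ms (2)
6. 2807.018ms @ 8 + 701.754ms (2)
7. 3508.772ms @ 10 + 100.251ms (2/7)
8. 3609.023ms @ 72/7 + 100.251ms (2/7)
9. 3709.273ms @ 74/7 + 100.251ms (2/7)
10. 3809.524ms @ 76/7 + 100.251ms (2/7)
11. 3909.774ms @ 78/7 + 300.752ms (6/7)
12. 4210.526ms @ 12 + 280.702ms (4/5)
13. 4491.228ms @ 64/5 + 280.702ms (4/5)
14. 4771.93ms @ 68/5 + 280.702ms (4/5)
15. 5052.632ms @ 72/5 + 280.702ms (4/5)
16. 5333.333ms @ 76/5 + 280.702ms (4/5)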